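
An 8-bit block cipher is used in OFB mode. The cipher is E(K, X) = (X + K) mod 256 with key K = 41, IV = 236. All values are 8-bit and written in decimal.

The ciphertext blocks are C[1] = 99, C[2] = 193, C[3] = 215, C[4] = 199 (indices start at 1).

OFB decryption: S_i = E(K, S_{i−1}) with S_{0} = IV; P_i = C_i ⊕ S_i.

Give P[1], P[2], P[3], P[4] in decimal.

P[1] = 118, P[2] = 255, P[3] = 176, P[4] = 87

P[1]: S = E(K, 236) = 21; 99 ⊕ 21 = 118.
P[2]: S = E(K, 21) = 62; 193 ⊕ 62 = 255.
P[3]: S = E(K, 62) = 103; 215 ⊕ 103 = 176.
P[4]: S = E(K, 103) = 144; 199 ⊕ 144 = 87.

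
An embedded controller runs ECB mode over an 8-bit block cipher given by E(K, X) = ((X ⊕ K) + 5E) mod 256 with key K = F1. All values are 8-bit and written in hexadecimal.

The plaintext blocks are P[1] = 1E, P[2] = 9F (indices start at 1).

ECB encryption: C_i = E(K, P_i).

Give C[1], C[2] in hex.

C[1] = 4D, C[2] = CC

C[1]: E(K, 1E) = 4D.
C[2]: E(K, 9F) = CC.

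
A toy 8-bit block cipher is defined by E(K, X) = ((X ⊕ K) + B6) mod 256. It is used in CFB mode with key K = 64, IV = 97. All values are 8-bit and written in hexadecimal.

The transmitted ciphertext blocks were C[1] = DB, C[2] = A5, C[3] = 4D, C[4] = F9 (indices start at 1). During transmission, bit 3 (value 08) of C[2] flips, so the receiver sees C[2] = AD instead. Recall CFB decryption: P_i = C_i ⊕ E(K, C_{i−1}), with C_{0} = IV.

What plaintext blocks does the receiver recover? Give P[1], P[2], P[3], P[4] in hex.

P[1] = 72, P[2] = D8, P[3] = 32, P[4] = 26

Only C[2] changed, to AD. In CFB, a change in C_i flips the same bit in P_i and garbles P_{i+1}. Decrypting the received ciphertext:
P[1]: E(K, 97) = A9; DB ⊕ A9 = 72.
P[2]: E(K, DB) = 75; AD ⊕ 75 = D8.
P[3]: E(K, AD) = 7F; 4D ⊕ 7F = 32.
P[4]: E(K, 4D) = DF; F9 ⊕ DF = 26.
Blocks that differ from the original plaintext: P[2], P[3].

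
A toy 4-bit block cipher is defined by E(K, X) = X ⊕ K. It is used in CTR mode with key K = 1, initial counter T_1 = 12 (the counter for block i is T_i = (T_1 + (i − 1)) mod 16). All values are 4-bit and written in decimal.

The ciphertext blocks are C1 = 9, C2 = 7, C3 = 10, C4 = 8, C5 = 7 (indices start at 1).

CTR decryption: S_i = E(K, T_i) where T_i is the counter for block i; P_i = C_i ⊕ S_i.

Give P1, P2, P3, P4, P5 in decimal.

P1: T = 12, S = E(K, T) = 13; 9 ⊕ 13 = 4.
P2: T = 13, S = E(K, T) = 12; 7 ⊕ 12 = 11.
P3: T = 14, S = E(K, T) = 15; 10 ⊕ 15 = 5.
P4: T = 15, S = E(K, T) = 14; 8 ⊕ 14 = 6.
P5: T = 0, S = E(K, T) = 1; 7 ⊕ 1 = 6.

P1 = 4, P2 = 11, P3 = 5, P4 = 6, P5 = 6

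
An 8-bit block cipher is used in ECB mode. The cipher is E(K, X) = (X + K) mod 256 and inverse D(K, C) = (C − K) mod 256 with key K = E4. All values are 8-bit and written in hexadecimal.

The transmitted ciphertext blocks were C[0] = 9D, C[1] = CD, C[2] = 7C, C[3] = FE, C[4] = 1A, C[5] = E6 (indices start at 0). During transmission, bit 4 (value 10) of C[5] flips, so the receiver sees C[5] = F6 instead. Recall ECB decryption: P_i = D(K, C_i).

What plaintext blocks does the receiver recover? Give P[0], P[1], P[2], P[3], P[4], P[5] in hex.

P[0] = B9, P[1] = E9, P[2] = 98, P[3] = 1A, P[4] = 36, P[5] = 12

Only C[5] changed, to F6. In ECB, a change in C_i affects only P_i. Decrypting the received ciphertext:
P[0]: D(K, 9D) = B9.
P[1]: D(K, CD) = E9.
P[2]: D(K, 7C) = 98.
P[3]: D(K, FE) = 1A.
P[4]: D(K, 1A) = 36.
P[5]: D(K, F6) = 12.
Blocks that differ from the original plaintext: P[5].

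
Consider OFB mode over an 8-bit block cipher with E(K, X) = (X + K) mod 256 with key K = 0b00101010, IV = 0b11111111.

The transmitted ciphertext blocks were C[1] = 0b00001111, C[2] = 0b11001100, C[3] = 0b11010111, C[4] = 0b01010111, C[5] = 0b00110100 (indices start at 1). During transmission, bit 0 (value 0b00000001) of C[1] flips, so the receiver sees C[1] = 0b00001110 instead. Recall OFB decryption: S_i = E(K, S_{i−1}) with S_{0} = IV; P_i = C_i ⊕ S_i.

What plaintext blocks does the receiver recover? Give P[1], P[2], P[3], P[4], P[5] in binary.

P[1] = 0b00100111, P[2] = 0b10011111, P[3] = 0b10101010, P[4] = 0b11110000, P[5] = 0b11100101

Only C[1] changed, to 0b00001110. In OFB, a change in C_i flips the same bit in P_i only; the keystream is unaffected. Decrypting the received ciphertext:
P[1]: S = E(K, 0b11111111) = 0b00101001; 0b00001110 ⊕ 0b00101001 = 0b00100111.
P[2]: S = E(K, 0b00101001) = 0b01010011; 0b11001100 ⊕ 0b01010011 = 0b10011111.
P[3]: S = E(K, 0b01010011) = 0b01111101; 0b11010111 ⊕ 0b01111101 = 0b10101010.
P[4]: S = E(K, 0b01111101) = 0b10100111; 0b01010111 ⊕ 0b10100111 = 0b11110000.
P[5]: S = E(K, 0b10100111) = 0b11010001; 0b00110100 ⊕ 0b11010001 = 0b11100101.
Blocks that differ from the original plaintext: P[1].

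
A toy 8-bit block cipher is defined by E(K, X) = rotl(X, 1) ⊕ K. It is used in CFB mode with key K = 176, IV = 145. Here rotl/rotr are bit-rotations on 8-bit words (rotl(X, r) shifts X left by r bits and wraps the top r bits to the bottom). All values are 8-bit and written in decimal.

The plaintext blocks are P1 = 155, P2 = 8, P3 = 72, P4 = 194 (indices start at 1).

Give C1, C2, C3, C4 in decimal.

C1 = 8, C2 = 168, C3 = 169, C4 = 33

CFB encryption: C_i = P_i ⊕ E(K, C_{i−1}), with C_{0} = IV.
C1: E(K, 145) = 147; 155 ⊕ 147 = 8.
C2: E(K, 8) = 160; 8 ⊕ 160 = 168.
C3: E(K, 168) = 225; 72 ⊕ 225 = 169.
C4: E(K, 169) = 227; 194 ⊕ 227 = 33.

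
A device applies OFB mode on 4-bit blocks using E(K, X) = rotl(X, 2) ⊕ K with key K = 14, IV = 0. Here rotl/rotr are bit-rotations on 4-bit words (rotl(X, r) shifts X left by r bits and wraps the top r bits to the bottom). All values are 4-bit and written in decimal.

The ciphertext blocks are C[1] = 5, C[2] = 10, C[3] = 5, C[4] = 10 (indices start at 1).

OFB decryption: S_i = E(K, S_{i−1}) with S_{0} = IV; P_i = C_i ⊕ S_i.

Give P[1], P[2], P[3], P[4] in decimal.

P[1] = 11, P[2] = 15, P[3] = 14, P[4] = 10

P[1]: S = E(K, 0) = 14; 5 ⊕ 14 = 11.
P[2]: S = E(K, 14) = 5; 10 ⊕ 5 = 15.
P[3]: S = E(K, 5) = 11; 5 ⊕ 11 = 14.
P[4]: S = E(K, 11) = 0; 10 ⊕ 0 = 10.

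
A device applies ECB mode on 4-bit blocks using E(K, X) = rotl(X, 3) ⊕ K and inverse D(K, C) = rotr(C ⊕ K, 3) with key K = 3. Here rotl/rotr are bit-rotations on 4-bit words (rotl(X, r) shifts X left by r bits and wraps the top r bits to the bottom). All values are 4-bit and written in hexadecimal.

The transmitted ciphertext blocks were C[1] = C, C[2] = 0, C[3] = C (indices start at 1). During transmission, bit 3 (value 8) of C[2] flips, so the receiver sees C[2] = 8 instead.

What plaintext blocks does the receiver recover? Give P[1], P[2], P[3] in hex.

P[1] = F, P[2] = 7, P[3] = F

ECB decryption: P_i = D(K, C_i).
Only C[2] changed, to 8. In ECB, a change in C_i affects only P_i. Decrypting the received ciphertext:
P[1]: D(K, C) = F.
P[2]: D(K, 8) = 7.
P[3]: D(K, C) = F.
Blocks that differ from the original plaintext: P[2].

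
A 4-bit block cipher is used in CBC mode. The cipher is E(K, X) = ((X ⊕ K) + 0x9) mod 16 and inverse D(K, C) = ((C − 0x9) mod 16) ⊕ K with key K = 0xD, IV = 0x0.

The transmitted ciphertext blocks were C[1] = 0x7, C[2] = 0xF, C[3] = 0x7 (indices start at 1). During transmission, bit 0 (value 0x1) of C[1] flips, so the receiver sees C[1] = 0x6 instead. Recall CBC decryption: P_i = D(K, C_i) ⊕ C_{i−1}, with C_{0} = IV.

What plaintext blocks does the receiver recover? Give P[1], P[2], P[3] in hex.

Only C[1] changed, to 0x6. In CBC, a change in C_i garbles P_i and flips the same bit in P_{i+1}. Decrypting the received ciphertext:
P[1]: D(K, 0x6) = 0x0; 0x0 ⊕ 0x0 = 0x0.
P[2]: D(K, 0xF) = 0xB; 0xB ⊕ 0x6 = 0xD.
P[3]: D(K, 0x7) = 0x3; 0x3 ⊕ 0xF = 0xC.
Blocks that differ from the original plaintext: P[1], P[2].

P[1] = 0x0, P[2] = 0xD, P[3] = 0xC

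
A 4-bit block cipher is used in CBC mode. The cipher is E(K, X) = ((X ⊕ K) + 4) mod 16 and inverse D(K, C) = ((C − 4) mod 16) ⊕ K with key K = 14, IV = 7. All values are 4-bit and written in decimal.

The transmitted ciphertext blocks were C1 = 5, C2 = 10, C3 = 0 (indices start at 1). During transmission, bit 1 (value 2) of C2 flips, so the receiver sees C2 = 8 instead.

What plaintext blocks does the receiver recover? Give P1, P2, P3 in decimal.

CBC decryption: P_i = D(K, C_i) ⊕ C_{i−1}, with C_{0} = IV.
Only C2 changed, to 8. In CBC, a change in C_i garbles P_i and flips the same bit in P_{i+1}. Decrypting the received ciphertext:
P1: D(K, 5) = 15; 15 ⊕ 7 = 8.
P2: D(K, 8) = 10; 10 ⊕ 5 = 15.
P3: D(K, 0) = 2; 2 ⊕ 8 = 10.
Blocks that differ from the original plaintext: P2, P3.

P1 = 8, P2 = 15, P3 = 10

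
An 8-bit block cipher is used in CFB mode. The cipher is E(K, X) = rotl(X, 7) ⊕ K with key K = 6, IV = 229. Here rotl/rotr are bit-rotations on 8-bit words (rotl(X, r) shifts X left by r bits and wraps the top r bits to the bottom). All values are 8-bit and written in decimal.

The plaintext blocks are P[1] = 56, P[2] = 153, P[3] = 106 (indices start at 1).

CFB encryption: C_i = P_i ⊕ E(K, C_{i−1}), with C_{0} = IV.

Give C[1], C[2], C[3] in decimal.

C[1] = 204, C[2] = 249, C[3] = 144

C[1]: E(K, 229) = 244; 56 ⊕ 244 = 204.
C[2]: E(K, 204) = 96; 153 ⊕ 96 = 249.
C[3]: E(K, 249) = 250; 106 ⊕ 250 = 144.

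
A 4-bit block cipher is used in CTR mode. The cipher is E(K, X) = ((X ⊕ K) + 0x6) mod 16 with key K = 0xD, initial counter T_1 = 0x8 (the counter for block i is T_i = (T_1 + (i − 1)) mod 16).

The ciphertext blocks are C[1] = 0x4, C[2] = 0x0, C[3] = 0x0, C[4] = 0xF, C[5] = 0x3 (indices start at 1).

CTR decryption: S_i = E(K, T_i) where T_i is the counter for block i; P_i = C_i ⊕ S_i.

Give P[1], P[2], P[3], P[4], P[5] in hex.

P[1] = 0xF, P[2] = 0xA, P[3] = 0xD, P[4] = 0x3, P[5] = 0x4

P[1]: T = 0x8, S = E(K, T) = 0xB; 0x4 ⊕ 0xB = 0xF.
P[2]: T = 0x9, S = E(K, T) = 0xA; 0x0 ⊕ 0xA = 0xA.
P[3]: T = 0xA, S = E(K, T) = 0xD; 0x0 ⊕ 0xD = 0xD.
P[4]: T = 0xB, S = E(K, T) = 0xC; 0xF ⊕ 0xC = 0x3.
P[5]: T = 0xC, S = E(K, T) = 0x7; 0x3 ⊕ 0x7 = 0x4.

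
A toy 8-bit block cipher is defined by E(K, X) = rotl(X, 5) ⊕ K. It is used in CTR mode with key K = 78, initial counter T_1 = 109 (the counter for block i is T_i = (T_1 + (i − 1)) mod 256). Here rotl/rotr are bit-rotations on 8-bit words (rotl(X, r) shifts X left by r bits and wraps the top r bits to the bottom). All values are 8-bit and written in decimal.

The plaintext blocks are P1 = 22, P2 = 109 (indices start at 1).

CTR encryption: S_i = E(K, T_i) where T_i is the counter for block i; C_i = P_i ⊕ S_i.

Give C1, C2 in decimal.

C1 = 245, C2 = 238

C1: T = 109, S = E(K, T) = 227; 22 ⊕ 227 = 245.
C2: T = 110, S = E(K, T) = 131; 109 ⊕ 131 = 238.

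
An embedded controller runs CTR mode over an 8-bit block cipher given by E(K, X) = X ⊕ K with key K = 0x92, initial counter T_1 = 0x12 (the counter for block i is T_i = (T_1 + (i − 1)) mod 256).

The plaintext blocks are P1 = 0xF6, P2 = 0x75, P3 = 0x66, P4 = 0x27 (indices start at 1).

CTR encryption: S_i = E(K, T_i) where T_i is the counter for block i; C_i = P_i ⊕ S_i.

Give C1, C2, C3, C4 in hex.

C1 = 0x76, C2 = 0xF4, C3 = 0xE0, C4 = 0xA0

C1: T = 0x12, S = E(K, T) = 0x80; 0xF6 ⊕ 0x80 = 0x76.
C2: T = 0x13, S = E(K, T) = 0x81; 0x75 ⊕ 0x81 = 0xF4.
C3: T = 0x14, S = E(K, T) = 0x86; 0x66 ⊕ 0x86 = 0xE0.
C4: T = 0x15, S = E(K, T) = 0x87; 0x27 ⊕ 0x87 = 0xA0.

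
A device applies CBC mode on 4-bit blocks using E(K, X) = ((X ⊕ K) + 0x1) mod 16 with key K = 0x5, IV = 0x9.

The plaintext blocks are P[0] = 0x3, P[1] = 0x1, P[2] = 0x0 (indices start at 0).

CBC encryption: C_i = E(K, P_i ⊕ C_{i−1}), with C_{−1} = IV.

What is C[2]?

C[0]: P[0] ⊕ 0x9 = 0xA; E(K, 0xA) = 0x0.
C[1]: P[1] ⊕ 0x0 = 0x1; E(K, 0x1) = 0x5.
C[2]: P[2] ⊕ 0x5 = 0x5; E(K, 0x5) = 0x1.

C[2] = 0x1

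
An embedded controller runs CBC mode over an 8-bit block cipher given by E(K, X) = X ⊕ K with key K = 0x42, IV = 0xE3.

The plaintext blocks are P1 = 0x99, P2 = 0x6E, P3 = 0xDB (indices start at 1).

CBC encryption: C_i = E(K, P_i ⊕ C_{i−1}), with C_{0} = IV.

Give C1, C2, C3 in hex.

C1 = 0x38, C2 = 0x14, C3 = 0x8D

C1: P1 ⊕ 0xE3 = 0x7A; E(K, 0x7A) = 0x38.
C2: P2 ⊕ 0x38 = 0x56; E(K, 0x56) = 0x14.
C3: P3 ⊕ 0x14 = 0xCF; E(K, 0xCF) = 0x8D.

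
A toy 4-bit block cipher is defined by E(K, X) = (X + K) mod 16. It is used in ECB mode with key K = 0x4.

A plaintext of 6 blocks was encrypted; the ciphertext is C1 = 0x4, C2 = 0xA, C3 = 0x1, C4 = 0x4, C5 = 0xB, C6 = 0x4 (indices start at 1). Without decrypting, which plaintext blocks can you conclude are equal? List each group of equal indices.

P1 = P4 = P6

ECB encrypts each block independently with the same key, so equal ciphertext blocks imply equal plaintext blocks.
C1 = C4 = C6 = 0x4, so P1 = P4 = P6.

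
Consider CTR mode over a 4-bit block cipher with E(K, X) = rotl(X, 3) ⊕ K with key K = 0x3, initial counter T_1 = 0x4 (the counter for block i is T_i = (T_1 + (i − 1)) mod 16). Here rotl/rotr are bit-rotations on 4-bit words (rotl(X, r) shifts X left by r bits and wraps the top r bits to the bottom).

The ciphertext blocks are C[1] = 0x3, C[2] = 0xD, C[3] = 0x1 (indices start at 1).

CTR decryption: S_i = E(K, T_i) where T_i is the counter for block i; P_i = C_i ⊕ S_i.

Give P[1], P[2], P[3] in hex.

P[1] = 0x2, P[2] = 0x4, P[3] = 0x1

P[1]: T = 0x4, S = E(K, T) = 0x1; 0x3 ⊕ 0x1 = 0x2.
P[2]: T = 0x5, S = E(K, T) = 0x9; 0xD ⊕ 0x9 = 0x4.
P[3]: T = 0x6, S = E(K, T) = 0x0; 0x1 ⊕ 0x0 = 0x1.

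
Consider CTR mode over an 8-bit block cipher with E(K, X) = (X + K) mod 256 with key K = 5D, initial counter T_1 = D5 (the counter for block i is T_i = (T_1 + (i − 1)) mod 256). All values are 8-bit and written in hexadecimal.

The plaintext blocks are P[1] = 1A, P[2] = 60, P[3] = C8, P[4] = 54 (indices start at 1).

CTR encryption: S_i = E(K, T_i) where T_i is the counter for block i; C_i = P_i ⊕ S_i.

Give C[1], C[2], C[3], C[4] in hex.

C[1] = 28, C[2] = 53, C[3] = FC, C[4] = 61

C[1]: T = D5, S = E(K, T) = 32; 1A ⊕ 32 = 28.
C[2]: T = D6, S = E(K, T) = 33; 60 ⊕ 33 = 53.
C[3]: T = D7, S = E(K, T) = 34; C8 ⊕ 34 = FC.
C[4]: T = D8, S = E(K, T) = 35; 54 ⊕ 35 = 61.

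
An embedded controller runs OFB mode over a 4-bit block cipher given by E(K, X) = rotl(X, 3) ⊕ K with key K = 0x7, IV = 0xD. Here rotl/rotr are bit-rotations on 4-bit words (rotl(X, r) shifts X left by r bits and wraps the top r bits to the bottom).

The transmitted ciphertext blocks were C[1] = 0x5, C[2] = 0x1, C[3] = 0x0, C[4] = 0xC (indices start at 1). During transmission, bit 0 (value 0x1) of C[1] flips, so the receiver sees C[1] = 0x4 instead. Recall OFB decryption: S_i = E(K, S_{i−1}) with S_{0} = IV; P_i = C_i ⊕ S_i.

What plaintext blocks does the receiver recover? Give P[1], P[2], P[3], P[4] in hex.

P[1] = 0xD, P[2] = 0xA, P[3] = 0xA, P[4] = 0xE

Only C[1] changed, to 0x4. In OFB, a change in C_i flips the same bit in P_i only; the keystream is unaffected. Decrypting the received ciphertext:
P[1]: S = E(K, 0xD) = 0x9; 0x4 ⊕ 0x9 = 0xD.
P[2]: S = E(K, 0x9) = 0xB; 0x1 ⊕ 0xB = 0xA.
P[3]: S = E(K, 0xB) = 0xA; 0x0 ⊕ 0xA = 0xA.
P[4]: S = E(K, 0xA) = 0x2; 0xC ⊕ 0x2 = 0xE.
Blocks that differ from the original plaintext: P[1].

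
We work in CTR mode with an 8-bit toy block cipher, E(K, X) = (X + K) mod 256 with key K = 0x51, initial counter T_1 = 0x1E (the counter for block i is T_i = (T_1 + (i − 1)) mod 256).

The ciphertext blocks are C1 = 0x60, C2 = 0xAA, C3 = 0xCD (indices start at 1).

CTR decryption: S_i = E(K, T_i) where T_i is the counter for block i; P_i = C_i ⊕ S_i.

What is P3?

P3: T = 0x20, S = E(K, T) = 0x71; 0xCD ⊕ 0x71 = 0xBC.

P3 = 0xBC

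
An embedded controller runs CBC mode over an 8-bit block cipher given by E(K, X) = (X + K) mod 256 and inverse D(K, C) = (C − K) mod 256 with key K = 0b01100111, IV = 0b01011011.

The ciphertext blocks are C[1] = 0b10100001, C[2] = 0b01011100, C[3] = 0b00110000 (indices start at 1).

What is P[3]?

P[3] = 0b10010101

CBC decryption: P_i = D(K, C_i) ⊕ C_{i−1}, with C_{0} = IV.
P[3]: D(K, 0b00110000) = 0b11001001; 0b11001001 ⊕ 0b01011100 = 0b10010101.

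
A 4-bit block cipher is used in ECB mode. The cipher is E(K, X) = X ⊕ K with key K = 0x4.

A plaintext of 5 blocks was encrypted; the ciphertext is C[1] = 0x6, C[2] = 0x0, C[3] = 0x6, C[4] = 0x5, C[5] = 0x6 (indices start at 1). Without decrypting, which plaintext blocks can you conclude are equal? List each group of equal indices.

ECB encrypts each block independently with the same key, so equal ciphertext blocks imply equal plaintext blocks.
C[1] = C[3] = C[5] = 0x6, so P[1] = P[3] = P[5].

P[1] = P[3] = P[5]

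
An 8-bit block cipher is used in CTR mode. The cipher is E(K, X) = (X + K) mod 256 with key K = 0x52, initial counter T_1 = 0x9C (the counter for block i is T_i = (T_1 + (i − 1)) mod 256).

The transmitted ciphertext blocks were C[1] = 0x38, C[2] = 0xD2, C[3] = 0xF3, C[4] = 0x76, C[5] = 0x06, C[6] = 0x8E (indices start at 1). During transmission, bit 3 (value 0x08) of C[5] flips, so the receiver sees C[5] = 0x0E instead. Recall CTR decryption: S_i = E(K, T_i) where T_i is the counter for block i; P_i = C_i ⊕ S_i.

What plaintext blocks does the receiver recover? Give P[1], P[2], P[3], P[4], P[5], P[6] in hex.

Only C[5] changed, to 0x0E. In CTR, a change in C_i flips the same bit in P_i only; the keystream is unaffected. Decrypting the received ciphertext:
P[1]: T = 0x9C, S = E(K, T) = 0xEE; 0x38 ⊕ 0xEE = 0xD6.
P[2]: T = 0x9D, S = E(K, T) = 0xEF; 0xD2 ⊕ 0xEF = 0x3D.
P[3]: T = 0x9E, S = E(K, T) = 0xF0; 0xF3 ⊕ 0xF0 = 0x03.
P[4]: T = 0x9F, S = E(K, T) = 0xF1; 0x76 ⊕ 0xF1 = 0x87.
P[5]: T = 0xA0, S = E(K, T) = 0xF2; 0x0E ⊕ 0xF2 = 0xFC.
P[6]: T = 0xA1, S = E(K, T) = 0xF3; 0x8E ⊕ 0xF3 = 0x7D.
Blocks that differ from the original plaintext: P[5].

P[1] = 0xD6, P[2] = 0x3D, P[3] = 0x03, P[4] = 0x87, P[5] = 0xFC, P[6] = 0x7D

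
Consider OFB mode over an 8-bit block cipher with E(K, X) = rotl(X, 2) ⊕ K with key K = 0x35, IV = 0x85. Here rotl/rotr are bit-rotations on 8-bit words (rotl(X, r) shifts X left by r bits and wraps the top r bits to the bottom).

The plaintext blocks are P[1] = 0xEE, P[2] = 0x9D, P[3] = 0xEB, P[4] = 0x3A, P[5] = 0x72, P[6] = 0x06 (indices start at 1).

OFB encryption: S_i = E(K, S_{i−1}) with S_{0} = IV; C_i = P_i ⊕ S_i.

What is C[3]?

C[3] = 0x38

C[1]: S = E(K, 0x85) = 0x23; 0xEE ⊕ 0x23 = 0xCD.
C[2]: S = E(K, 0x23) = 0xB9; 0x9D ⊕ 0xB9 = 0x24.
C[3]: S = E(K, 0xB9) = 0xD3; 0xEB ⊕ 0xD3 = 0x38.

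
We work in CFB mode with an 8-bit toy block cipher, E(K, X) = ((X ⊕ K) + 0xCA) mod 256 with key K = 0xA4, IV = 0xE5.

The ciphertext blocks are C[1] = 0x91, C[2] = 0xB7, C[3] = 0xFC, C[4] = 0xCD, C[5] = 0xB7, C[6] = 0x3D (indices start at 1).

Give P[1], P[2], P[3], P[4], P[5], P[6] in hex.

P[1] = 0x9A, P[2] = 0x48, P[3] = 0x21, P[4] = 0xEF, P[5] = 0x84, P[6] = 0xE0

CFB decryption: P_i = C_i ⊕ E(K, C_{i−1}), with C_{0} = IV.
P[1]: E(K, 0xE5) = 0x0B; 0x91 ⊕ 0x0B = 0x9A.
P[2]: E(K, 0x91) = 0xFF; 0xB7 ⊕ 0xFF = 0x48.
P[3]: E(K, 0xB7) = 0xDD; 0xFC ⊕ 0xDD = 0x21.
P[4]: E(K, 0xFC) = 0x22; 0xCD ⊕ 0x22 = 0xEF.
P[5]: E(K, 0xCD) = 0x33; 0xB7 ⊕ 0x33 = 0x84.
P[6]: E(K, 0xB7) = 0xDD; 0x3D ⊕ 0xDD = 0xE0.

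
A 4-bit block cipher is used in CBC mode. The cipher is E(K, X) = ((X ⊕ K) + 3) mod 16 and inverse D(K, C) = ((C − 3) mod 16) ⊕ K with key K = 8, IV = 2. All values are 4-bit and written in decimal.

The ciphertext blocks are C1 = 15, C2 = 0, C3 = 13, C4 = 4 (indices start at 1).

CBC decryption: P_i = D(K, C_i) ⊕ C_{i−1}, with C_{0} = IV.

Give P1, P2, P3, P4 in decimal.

P1: D(K, 15) = 4; 4 ⊕ 2 = 6.
P2: D(K, 0) = 5; 5 ⊕ 15 = 10.
P3: D(K, 13) = 2; 2 ⊕ 0 = 2.
P4: D(K, 4) = 9; 9 ⊕ 13 = 4.

P1 = 6, P2 = 10, P3 = 2, P4 = 4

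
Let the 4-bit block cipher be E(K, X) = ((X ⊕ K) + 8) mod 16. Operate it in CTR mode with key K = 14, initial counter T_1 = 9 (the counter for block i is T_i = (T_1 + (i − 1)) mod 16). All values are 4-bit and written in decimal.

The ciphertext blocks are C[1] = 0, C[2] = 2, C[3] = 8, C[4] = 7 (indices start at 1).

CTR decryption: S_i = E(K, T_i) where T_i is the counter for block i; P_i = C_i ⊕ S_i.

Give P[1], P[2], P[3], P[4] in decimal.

P[1]: T = 9, S = E(K, T) = 15; 0 ⊕ 15 = 15.
P[2]: T = 10, S = E(K, T) = 12; 2 ⊕ 12 = 14.
P[3]: T = 11, S = E(K, T) = 13; 8 ⊕ 13 = 5.
P[4]: T = 12, S = E(K, T) = 10; 7 ⊕ 10 = 13.

P[1] = 15, P[2] = 14, P[3] = 5, P[4] = 13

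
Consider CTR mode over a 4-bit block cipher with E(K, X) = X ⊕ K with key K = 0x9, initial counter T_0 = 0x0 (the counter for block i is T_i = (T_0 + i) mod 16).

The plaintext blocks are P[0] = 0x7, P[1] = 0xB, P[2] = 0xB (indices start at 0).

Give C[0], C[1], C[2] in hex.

C[0] = 0xE, C[1] = 0x3, C[2] = 0x0

CTR encryption: S_i = E(K, T_i) where T_i is the counter for block i; C_i = P_i ⊕ S_i.
C[0]: T = 0x0, S = E(K, T) = 0x9; 0x7 ⊕ 0x9 = 0xE.
C[1]: T = 0x1, S = E(K, T) = 0x8; 0xB ⊕ 0x8 = 0x3.
C[2]: T = 0x2, S = E(K, T) = 0xB; 0xB ⊕ 0xB = 0x0.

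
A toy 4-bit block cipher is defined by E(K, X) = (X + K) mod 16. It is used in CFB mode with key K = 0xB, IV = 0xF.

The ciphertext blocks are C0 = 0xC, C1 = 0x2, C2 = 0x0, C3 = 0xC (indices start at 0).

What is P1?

P1 = 0x5

CFB decryption: P_i = C_i ⊕ E(K, C_{i−1}), with C_{−1} = IV.
P1: E(K, 0xC) = 0x7; 0x2 ⊕ 0x7 = 0x5.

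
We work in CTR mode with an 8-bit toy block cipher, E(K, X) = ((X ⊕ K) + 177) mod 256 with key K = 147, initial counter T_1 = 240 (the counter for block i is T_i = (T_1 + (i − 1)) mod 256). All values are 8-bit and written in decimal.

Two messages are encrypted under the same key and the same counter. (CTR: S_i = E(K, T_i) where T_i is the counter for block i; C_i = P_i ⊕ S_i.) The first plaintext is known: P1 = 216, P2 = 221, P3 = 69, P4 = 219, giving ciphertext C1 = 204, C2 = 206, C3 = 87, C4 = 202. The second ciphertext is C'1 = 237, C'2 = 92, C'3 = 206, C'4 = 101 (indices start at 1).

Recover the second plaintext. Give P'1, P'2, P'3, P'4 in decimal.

In CTR with a reused counter, both messages share the same keystream S_i, so C_i ⊕ C'_i = P_i ⊕ P'_i and thus P'_i = P_i ⊕ C_i ⊕ C'_i.
P'1: 216 ⊕ 204 ⊕ 237 = 249.
P'2: 221 ⊕ 206 ⊕ 92 = 79.
P'3: 69 ⊕ 87 ⊕ 206 = 220.
P'4: 219 ⊕ 202 ⊕ 101 = 116.

P'1 = 249, P'2 = 79, P'3 = 220, P'4 = 116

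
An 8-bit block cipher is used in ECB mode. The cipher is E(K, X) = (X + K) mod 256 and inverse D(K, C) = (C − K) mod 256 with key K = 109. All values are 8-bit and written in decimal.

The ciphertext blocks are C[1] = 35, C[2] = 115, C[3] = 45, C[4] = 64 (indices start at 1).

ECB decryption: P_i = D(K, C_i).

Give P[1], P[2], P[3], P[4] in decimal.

P[1] = 182, P[2] = 6, P[3] = 192, P[4] = 211

P[1]: D(K, 35) = 182.
P[2]: D(K, 115) = 6.
P[3]: D(K, 45) = 192.
P[4]: D(K, 64) = 211.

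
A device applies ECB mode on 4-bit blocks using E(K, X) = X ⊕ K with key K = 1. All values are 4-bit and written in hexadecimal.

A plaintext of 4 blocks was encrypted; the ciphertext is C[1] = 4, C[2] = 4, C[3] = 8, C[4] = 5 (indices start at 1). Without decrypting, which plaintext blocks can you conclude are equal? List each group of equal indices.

ECB encrypts each block independently with the same key, so equal ciphertext blocks imply equal plaintext blocks.
C[1] = C[2] = 4, so P[1] = P[2].

P[1] = P[2]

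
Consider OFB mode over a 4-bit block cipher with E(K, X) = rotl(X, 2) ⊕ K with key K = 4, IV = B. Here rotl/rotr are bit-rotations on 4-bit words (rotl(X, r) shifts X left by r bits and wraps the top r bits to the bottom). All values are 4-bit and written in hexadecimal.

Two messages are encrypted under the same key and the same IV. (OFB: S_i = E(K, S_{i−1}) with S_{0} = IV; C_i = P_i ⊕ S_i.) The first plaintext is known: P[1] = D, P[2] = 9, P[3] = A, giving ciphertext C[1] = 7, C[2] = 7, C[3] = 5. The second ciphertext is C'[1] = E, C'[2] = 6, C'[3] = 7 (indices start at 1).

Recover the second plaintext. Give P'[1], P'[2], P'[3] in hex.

In OFB with a reused IV, both messages share the same keystream S_i, so C_i ⊕ C'_i = P_i ⊕ P'_i and thus P'_i = P_i ⊕ C_i ⊕ C'_i.
P'[1]: D ⊕ 7 ⊕ E = 4.
P'[2]: 9 ⊕ 7 ⊕ 6 = 8.
P'[3]: A ⊕ 5 ⊕ 7 = 8.

P'[1] = 4, P'[2] = 8, P'[3] = 8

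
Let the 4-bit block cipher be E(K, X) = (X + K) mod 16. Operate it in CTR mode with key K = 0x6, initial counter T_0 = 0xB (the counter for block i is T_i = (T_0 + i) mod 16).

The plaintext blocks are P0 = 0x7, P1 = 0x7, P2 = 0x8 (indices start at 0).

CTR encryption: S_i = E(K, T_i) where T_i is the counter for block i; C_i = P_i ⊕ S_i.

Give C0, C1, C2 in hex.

C0: T = 0xB, S = E(K, T) = 0x1; 0x7 ⊕ 0x1 = 0x6.
C1: T = 0xC, S = E(K, T) = 0x2; 0x7 ⊕ 0x2 = 0x5.
C2: T = 0xD, S = E(K, T) = 0x3; 0x8 ⊕ 0x3 = 0xB.

C0 = 0x6, C1 = 0x5, C2 = 0xB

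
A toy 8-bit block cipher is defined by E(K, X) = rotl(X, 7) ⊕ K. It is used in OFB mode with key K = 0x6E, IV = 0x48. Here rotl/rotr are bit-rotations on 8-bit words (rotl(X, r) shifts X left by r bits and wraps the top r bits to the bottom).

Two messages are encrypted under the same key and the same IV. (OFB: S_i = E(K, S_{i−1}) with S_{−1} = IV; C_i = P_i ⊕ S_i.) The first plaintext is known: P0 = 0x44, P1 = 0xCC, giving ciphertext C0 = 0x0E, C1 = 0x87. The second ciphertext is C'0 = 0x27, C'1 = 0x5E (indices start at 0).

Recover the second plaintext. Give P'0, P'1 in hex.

P'0 = 0x6D, P'1 = 0x15

In OFB with a reused IV, both messages share the same keystream S_i, so C_i ⊕ C'_i = P_i ⊕ P'_i and thus P'_i = P_i ⊕ C_i ⊕ C'_i.
P'0: 0x44 ⊕ 0x0E ⊕ 0x27 = 0x6D.
P'1: 0xCC ⊕ 0x87 ⊕ 0x5E = 0x15.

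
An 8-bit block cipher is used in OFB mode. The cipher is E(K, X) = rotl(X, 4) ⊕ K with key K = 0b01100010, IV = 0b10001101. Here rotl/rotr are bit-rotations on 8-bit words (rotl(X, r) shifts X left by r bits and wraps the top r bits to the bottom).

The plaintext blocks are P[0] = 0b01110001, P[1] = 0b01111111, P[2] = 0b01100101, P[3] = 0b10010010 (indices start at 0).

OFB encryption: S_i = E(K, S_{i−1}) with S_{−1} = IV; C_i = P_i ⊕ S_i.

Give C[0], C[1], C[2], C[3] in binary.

C[0] = 0b11001011, C[1] = 0b10110110, C[2] = 0b10011011, C[3] = 0b00011111

C[0]: S = E(K, 0b10001101) = 0b10111010; 0b01110001 ⊕ 0b10111010 = 0b11001011.
C[1]: S = E(K, 0b10111010) = 0b11001001; 0b01111111 ⊕ 0b11001001 = 0b10110110.
C[2]: S = E(K, 0b11001001) = 0b11111110; 0b01100101 ⊕ 0b11111110 = 0b10011011.
C[3]: S = E(K, 0b11111110) = 0b10001101; 0b10010010 ⊕ 0b10001101 = 0b00011111.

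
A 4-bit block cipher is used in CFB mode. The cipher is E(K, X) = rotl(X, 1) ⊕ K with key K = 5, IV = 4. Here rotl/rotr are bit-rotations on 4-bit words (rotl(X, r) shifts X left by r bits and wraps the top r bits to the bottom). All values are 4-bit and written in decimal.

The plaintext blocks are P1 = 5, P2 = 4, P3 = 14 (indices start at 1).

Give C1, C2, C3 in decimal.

C1 = 8, C2 = 0, C3 = 11

CFB encryption: C_i = P_i ⊕ E(K, C_{i−1}), with C_{0} = IV.
C1: E(K, 4) = 13; 5 ⊕ 13 = 8.
C2: E(K, 8) = 4; 4 ⊕ 4 = 0.
C3: E(K, 0) = 5; 14 ⊕ 5 = 11.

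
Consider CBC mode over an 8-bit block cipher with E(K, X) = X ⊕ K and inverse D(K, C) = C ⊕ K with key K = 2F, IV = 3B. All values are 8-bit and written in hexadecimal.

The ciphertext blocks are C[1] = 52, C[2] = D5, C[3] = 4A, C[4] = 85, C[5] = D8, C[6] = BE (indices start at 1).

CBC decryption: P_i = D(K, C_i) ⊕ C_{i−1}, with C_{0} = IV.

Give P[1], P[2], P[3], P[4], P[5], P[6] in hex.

P[1] = 46, P[2] = A8, P[3] = B0, P[4] = E0, P[5] = 72, P[6] = 49

P[1]: D(K, 52) = 7D; 7D ⊕ 3B = 46.
P[2]: D(K, D5) = FA; FA ⊕ 52 = A8.
P[3]: D(K, 4A) = 65; 65 ⊕ D5 = B0.
P[4]: D(K, 85) = AA; AA ⊕ 4A = E0.
P[5]: D(K, D8) = F7; F7 ⊕ 85 = 72.
P[6]: D(K, BE) = 91; 91 ⊕ D8 = 49.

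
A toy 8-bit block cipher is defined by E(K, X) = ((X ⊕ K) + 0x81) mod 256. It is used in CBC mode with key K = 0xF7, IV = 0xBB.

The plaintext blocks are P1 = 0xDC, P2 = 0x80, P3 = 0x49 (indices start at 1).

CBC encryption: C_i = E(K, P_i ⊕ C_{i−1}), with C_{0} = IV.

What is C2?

C1: P1 ⊕ 0xBB = 0x67; E(K, 0x67) = 0x11.
C2: P2 ⊕ 0x11 = 0x91; E(K, 0x91) = 0xE7.

C2 = 0xE7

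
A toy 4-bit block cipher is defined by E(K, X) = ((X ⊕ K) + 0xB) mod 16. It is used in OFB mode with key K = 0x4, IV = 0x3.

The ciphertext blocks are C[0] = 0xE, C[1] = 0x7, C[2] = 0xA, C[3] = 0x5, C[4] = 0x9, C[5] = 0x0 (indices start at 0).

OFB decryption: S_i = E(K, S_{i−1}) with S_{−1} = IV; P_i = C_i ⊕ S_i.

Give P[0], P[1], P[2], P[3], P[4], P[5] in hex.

P[0] = 0xC, P[1] = 0x6, P[2] = 0xA, P[3] = 0xA, P[4] = 0xF, P[5] = 0xD

P[0]: S = E(K, 0x3) = 0x2; 0xE ⊕ 0x2 = 0xC.
P[1]: S = E(K, 0x2) = 0x1; 0x7 ⊕ 0x1 = 0x6.
P[2]: S = E(K, 0x1) = 0x0; 0xA ⊕ 0x0 = 0xA.
P[3]: S = E(K, 0x0) = 0xF; 0x5 ⊕ 0xF = 0xA.
P[4]: S = E(K, 0xF) = 0x6; 0x9 ⊕ 0x6 = 0xF.
P[5]: S = E(K, 0x6) = 0xD; 0x0 ⊕ 0xD = 0xD.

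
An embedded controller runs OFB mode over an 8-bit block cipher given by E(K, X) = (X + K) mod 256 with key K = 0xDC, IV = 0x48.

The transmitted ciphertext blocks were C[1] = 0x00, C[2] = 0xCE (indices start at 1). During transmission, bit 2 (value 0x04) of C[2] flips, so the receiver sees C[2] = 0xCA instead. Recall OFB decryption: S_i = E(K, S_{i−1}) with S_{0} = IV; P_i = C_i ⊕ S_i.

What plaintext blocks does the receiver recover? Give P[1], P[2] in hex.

P[1] = 0x24, P[2] = 0xCA

Only C[2] changed, to 0xCA. In OFB, a change in C_i flips the same bit in P_i only; the keystream is unaffected. Decrypting the received ciphertext:
P[1]: S = E(K, 0x48) = 0x24; 0x00 ⊕ 0x24 = 0x24.
P[2]: S = E(K, 0x24) = 0x00; 0xCA ⊕ 0x00 = 0xCA.
Blocks that differ from the original plaintext: P[2].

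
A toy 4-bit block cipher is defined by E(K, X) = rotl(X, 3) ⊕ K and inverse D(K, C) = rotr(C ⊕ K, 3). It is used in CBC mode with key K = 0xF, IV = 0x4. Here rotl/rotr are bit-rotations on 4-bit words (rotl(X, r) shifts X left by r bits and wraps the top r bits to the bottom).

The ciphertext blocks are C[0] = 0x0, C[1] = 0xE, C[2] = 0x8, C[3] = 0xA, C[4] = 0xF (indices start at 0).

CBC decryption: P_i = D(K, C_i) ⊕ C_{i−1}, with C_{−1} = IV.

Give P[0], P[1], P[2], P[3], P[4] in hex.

P[0]: D(K, 0x0) = 0xF; 0xF ⊕ 0x4 = 0xB.
P[1]: D(K, 0xE) = 0x2; 0x2 ⊕ 0x0 = 0x2.
P[2]: D(K, 0x8) = 0xE; 0xE ⊕ 0xE = 0x0.
P[3]: D(K, 0xA) = 0xA; 0xA ⊕ 0x8 = 0x2.
P[4]: D(K, 0xF) = 0x0; 0x0 ⊕ 0xA = 0xA.

P[0] = 0xB, P[1] = 0x2, P[2] = 0x0, P[3] = 0x2, P[4] = 0xA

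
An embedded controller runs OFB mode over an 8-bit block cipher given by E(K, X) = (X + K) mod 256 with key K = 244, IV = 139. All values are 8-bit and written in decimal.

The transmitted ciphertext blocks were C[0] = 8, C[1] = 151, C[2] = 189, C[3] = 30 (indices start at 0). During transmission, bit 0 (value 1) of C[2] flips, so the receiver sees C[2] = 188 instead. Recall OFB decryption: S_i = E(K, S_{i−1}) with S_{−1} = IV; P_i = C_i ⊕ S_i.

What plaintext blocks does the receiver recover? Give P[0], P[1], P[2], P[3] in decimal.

Only C[2] changed, to 188. In OFB, a change in C_i flips the same bit in P_i only; the keystream is unaffected. Decrypting the received ciphertext:
P[0]: S = E(K, 139) = 127; 8 ⊕ 127 = 119.
P[1]: S = E(K, 127) = 115; 151 ⊕ 115 = 228.
P[2]: S = E(K, 115) = 103; 188 ⊕ 103 = 219.
P[3]: S = E(K, 103) = 91; 30 ⊕ 91 = 69.
Blocks that differ from the original plaintext: P[2].

P[0] = 119, P[1] = 228, P[2] = 219, P[3] = 69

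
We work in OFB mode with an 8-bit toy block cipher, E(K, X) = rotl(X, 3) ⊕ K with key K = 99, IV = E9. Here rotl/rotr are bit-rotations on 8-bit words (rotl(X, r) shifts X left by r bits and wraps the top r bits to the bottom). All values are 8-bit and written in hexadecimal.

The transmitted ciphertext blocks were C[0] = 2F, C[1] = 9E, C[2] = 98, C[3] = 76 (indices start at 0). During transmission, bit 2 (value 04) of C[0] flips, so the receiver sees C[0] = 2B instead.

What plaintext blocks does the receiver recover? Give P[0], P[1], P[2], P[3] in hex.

P[0] = FD, P[1] = B1, P[2] = 78, P[3] = E8

OFB decryption: S_i = E(K, S_{i−1}) with S_{−1} = IV; P_i = C_i ⊕ S_i.
Only C[0] changed, to 2B. In OFB, a change in C_i flips the same bit in P_i only; the keystream is unaffected. Decrypting the received ciphertext:
P[0]: S = E(K, E9) = D6; 2B ⊕ D6 = FD.
P[1]: S = E(K, D6) = 2F; 9E ⊕ 2F = B1.
P[2]: S = E(K, 2F) = E0; 98 ⊕ E0 = 78.
P[3]: S = E(K, E0) = 9E; 76 ⊕ 9E = E8.
Blocks that differ from the original plaintext: P[0].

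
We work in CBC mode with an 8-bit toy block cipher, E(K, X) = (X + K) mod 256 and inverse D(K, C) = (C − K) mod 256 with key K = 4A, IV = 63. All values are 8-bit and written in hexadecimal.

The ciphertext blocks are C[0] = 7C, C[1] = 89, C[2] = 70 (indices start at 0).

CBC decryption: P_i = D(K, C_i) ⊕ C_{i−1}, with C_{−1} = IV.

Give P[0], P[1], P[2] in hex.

P[0]: D(K, 7C) = 32; 32 ⊕ 63 = 51.
P[1]: D(K, 89) = 3F; 3F ⊕ 7C = 43.
P[2]: D(K, 70) = 26; 26 ⊕ 89 = AF.

P[0] = 51, P[1] = 43, P[2] = AF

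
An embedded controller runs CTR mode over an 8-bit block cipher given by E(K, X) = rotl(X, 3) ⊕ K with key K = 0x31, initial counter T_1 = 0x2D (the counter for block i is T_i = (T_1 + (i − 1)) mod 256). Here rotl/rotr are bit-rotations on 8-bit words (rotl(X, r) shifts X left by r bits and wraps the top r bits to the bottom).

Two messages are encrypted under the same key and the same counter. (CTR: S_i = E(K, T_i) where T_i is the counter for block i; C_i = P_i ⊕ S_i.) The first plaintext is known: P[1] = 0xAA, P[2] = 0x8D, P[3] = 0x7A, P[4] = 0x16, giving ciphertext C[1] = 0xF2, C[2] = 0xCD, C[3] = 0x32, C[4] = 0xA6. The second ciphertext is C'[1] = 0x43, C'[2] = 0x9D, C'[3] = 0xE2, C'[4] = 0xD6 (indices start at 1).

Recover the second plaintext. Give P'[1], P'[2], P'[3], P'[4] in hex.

P'[1] = 0x1B, P'[2] = 0xDD, P'[3] = 0xAA, P'[4] = 0x66

In CTR with a reused counter, both messages share the same keystream S_i, so C_i ⊕ C'_i = P_i ⊕ P'_i and thus P'_i = P_i ⊕ C_i ⊕ C'_i.
P'[1]: 0xAA ⊕ 0xF2 ⊕ 0x43 = 0x1B.
P'[2]: 0x8D ⊕ 0xCD ⊕ 0x9D = 0xDD.
P'[3]: 0x7A ⊕ 0x32 ⊕ 0xE2 = 0xAA.
P'[4]: 0x16 ⊕ 0xA6 ⊕ 0xD6 = 0x66.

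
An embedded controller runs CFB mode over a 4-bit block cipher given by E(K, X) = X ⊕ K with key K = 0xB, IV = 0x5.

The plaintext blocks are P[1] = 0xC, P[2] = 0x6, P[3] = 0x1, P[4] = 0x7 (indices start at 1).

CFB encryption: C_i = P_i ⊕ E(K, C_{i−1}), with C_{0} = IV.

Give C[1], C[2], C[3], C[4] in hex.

C[1] = 0x2, C[2] = 0xF, C[3] = 0x5, C[4] = 0x9

C[1]: E(K, 0x5) = 0xE; 0xC ⊕ 0xE = 0x2.
C[2]: E(K, 0x2) = 0x9; 0x6 ⊕ 0x9 = 0xF.
C[3]: E(K, 0xF) = 0x4; 0x1 ⊕ 0x4 = 0x5.
C[4]: E(K, 0x5) = 0xE; 0x7 ⊕ 0xE = 0x9.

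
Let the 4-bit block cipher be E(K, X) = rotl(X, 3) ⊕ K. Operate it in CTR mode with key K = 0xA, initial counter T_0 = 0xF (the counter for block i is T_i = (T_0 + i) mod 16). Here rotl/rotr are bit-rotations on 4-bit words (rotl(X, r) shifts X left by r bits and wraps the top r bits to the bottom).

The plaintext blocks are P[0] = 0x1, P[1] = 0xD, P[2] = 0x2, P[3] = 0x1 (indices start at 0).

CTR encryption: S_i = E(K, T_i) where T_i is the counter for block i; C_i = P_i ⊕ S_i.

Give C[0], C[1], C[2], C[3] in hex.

C[0] = 0x4, C[1] = 0x7, C[2] = 0x0, C[3] = 0xA

C[0]: T = 0xF, S = E(K, T) = 0x5; 0x1 ⊕ 0x5 = 0x4.
C[1]: T = 0x0, S = E(K, T) = 0xA; 0xD ⊕ 0xA = 0x7.
C[2]: T = 0x1, S = E(K, T) = 0x2; 0x2 ⊕ 0x2 = 0x0.
C[3]: T = 0x2, S = E(K, T) = 0xB; 0x1 ⊕ 0xB = 0xA.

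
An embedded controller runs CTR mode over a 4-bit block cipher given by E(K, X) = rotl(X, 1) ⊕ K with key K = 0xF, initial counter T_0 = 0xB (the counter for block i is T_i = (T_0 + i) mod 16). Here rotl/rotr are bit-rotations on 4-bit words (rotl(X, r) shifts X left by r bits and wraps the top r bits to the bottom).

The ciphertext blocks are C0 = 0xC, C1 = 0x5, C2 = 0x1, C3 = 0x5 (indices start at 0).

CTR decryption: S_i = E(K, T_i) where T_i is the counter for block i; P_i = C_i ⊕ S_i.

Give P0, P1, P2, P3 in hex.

P0 = 0x4, P1 = 0x3, P2 = 0x5, P3 = 0x7

P0: T = 0xB, S = E(K, T) = 0x8; 0xC ⊕ 0x8 = 0x4.
P1: T = 0xC, S = E(K, T) = 0x6; 0x5 ⊕ 0x6 = 0x3.
P2: T = 0xD, S = E(K, T) = 0x4; 0x1 ⊕ 0x4 = 0x5.
P3: T = 0xE, S = E(K, T) = 0x2; 0x5 ⊕ 0x2 = 0x7.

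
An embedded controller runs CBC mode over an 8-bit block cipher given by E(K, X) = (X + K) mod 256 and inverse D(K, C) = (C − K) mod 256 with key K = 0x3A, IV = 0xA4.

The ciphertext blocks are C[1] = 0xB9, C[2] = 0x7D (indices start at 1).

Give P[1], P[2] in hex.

P[1] = 0xDB, P[2] = 0xFA

CBC decryption: P_i = D(K, C_i) ⊕ C_{i−1}, with C_{0} = IV.
P[1]: D(K, 0xB9) = 0x7F; 0x7F ⊕ 0xA4 = 0xDB.
P[2]: D(K, 0x7D) = 0x43; 0x43 ⊕ 0xB9 = 0xFA.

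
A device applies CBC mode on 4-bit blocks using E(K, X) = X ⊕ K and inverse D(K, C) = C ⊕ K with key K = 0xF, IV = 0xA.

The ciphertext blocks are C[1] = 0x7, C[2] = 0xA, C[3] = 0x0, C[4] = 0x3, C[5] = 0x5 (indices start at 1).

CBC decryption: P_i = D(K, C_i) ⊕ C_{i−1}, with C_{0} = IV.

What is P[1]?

P[1]: D(K, 0x7) = 0x8; 0x8 ⊕ 0xA = 0x2.

P[1] = 0x2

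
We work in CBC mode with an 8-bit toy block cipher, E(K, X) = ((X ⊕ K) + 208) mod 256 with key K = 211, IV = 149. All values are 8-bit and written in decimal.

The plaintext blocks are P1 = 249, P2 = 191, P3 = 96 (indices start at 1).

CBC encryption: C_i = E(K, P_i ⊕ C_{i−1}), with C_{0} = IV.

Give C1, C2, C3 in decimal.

C1: P1 ⊕ 149 = 108; E(K, 108) = 143.
C2: P2 ⊕ 143 = 48; E(K, 48) = 179.
C3: P3 ⊕ 179 = 211; E(K, 211) = 208.

C1 = 143, C2 = 179, C3 = 208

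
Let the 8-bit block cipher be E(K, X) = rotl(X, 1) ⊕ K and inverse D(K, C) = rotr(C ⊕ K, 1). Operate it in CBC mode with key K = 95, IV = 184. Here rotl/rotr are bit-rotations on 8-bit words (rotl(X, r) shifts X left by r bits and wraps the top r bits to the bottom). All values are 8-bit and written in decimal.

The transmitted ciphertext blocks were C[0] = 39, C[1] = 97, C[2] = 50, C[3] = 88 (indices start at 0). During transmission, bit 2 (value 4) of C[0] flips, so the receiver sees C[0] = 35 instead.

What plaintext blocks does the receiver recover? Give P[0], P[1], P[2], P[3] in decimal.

CBC decryption: P_i = D(K, C_i) ⊕ C_{i−1}, with C_{−1} = IV.
Only C[0] changed, to 35. In CBC, a change in C_i garbles P_i and flips the same bit in P_{i+1}. Decrypting the received ciphertext:
P[0]: D(K, 35) = 62; 62 ⊕ 184 = 134.
P[1]: D(K, 97) = 31; 31 ⊕ 35 = 60.
P[2]: D(K, 50) = 182; 182 ⊕ 97 = 215.
P[3]: D(K, 88) = 131; 131 ⊕ 50 = 177.
Blocks that differ from the original plaintext: P[0], P[1].

P[0] = 134, P[1] = 60, P[2] = 215, P[3] = 177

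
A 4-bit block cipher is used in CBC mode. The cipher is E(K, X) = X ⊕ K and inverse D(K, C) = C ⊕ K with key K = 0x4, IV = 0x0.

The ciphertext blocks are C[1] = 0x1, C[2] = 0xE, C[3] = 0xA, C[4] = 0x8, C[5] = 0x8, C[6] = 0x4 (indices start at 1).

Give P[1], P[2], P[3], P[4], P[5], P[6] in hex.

P[1] = 0x5, P[2] = 0xB, P[3] = 0x0, P[4] = 0x6, P[5] = 0x4, P[6] = 0x8

CBC decryption: P_i = D(K, C_i) ⊕ C_{i−1}, with C_{0} = IV.
P[1]: D(K, 0x1) = 0x5; 0x5 ⊕ 0x0 = 0x5.
P[2]: D(K, 0xE) = 0xA; 0xA ⊕ 0x1 = 0xB.
P[3]: D(K, 0xA) = 0xE; 0xE ⊕ 0xE = 0x0.
P[4]: D(K, 0x8) = 0xC; 0xC ⊕ 0xA = 0x6.
P[5]: D(K, 0x8) = 0xC; 0xC ⊕ 0x8 = 0x4.
P[6]: D(K, 0x4) = 0x0; 0x0 ⊕ 0x8 = 0x8.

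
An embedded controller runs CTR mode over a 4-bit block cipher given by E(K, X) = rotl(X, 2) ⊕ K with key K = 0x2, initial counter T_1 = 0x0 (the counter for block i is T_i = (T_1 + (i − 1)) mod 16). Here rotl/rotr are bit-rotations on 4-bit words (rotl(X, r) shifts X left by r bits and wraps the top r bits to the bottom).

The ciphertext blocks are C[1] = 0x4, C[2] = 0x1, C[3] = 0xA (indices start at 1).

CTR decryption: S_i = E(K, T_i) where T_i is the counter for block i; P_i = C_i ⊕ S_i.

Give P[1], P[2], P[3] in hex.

P[1] = 0x6, P[2] = 0x7, P[3] = 0x0

P[1]: T = 0x0, S = E(K, T) = 0x2; 0x4 ⊕ 0x2 = 0x6.
P[2]: T = 0x1, S = E(K, T) = 0x6; 0x1 ⊕ 0x6 = 0x7.
P[3]: T = 0x2, S = E(K, T) = 0xA; 0xA ⊕ 0xA = 0x0.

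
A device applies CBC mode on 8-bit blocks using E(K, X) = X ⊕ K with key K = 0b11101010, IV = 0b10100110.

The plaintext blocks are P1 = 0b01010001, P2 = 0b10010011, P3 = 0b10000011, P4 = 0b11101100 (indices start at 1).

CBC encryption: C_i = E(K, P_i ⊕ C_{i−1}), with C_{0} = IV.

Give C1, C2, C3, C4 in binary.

C1: P1 ⊕ 0b10100110 = 0b11110111; E(K, 0b11110111) = 0b00011101.
C2: P2 ⊕ 0b00011101 = 0b10001110; E(K, 0b10001110) = 0b01100100.
C3: P3 ⊕ 0b01100100 = 0b11100111; E(K, 0b11100111) = 0b00001101.
C4: P4 ⊕ 0b00001101 = 0b11100001; E(K, 0b11100001) = 0b00001011.

C1 = 0b00011101, C2 = 0b01100100, C3 = 0b00001101, C4 = 0b00001011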